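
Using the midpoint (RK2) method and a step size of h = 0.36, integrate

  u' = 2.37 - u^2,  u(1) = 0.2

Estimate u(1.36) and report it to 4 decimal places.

Midpoint: k1 = f(x_n, u_n); k2 = f(x_n + h/2, u_n + (h/2)·k1); u_{n+1} = u_n + h·k2.
x=1.000000, u=0.200000:
  k1 = f(1.000000, 0.200000) = 2.330000
  k2 = f(1.180000, 0.619400) = 1.986344
  u ← 0.200000 + 0.36·1.986344 = 0.915084
u(1.36) ≈ 0.9151

0.9151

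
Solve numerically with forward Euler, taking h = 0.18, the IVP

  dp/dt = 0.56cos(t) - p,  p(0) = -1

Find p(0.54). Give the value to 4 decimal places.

Euler: p_{n+1} = p_n + h·f(t_n, p_n).
t=0.000000, p=-1.000000: f=1.560000 → p ← -1.000000 + 0.18·1.560000 = -0.719200
t=0.180000, p=-0.719200: f=1.270152 → p ← -0.719200 + 0.18·1.270152 = -0.490573
t=0.360000, p=-0.490573: f=1.014675 → p ← -0.490573 + 0.18·1.014675 = -0.307931
p(0.54) ≈ -0.3079

-0.3079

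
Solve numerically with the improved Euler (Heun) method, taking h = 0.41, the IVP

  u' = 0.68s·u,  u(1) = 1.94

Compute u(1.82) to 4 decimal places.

4.1820

Heun: k1 = f(s_n, u_n); k2 = f(s_n + h, u_n + h·k1); u_{n+1} = u_n + (h/2)·(k1 + k2).
s=1.000000, u=1.940000:
  k1 = f(1.000000, 1.940000) = 1.319200
  k2 = f(1.410000, 2.480872) = 2.378660
  u ← 1.940000 + (0.41/2)·(1.319200 + 2.378660) = 2.698061
s=1.410000, u=2.698061:
  k1 = f(1.410000, 2.698061) = 2.586901
  k2 = f(1.820000, 3.758691) = 4.651756
  u ← 2.698061 + (0.41/2)·(2.586901 + 4.651756) = 4.181986
u(1.82) ≈ 4.1820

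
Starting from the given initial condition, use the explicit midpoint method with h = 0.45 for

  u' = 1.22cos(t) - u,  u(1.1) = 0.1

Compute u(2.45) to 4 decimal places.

Midpoint: k1 = f(t_n, u_n); k2 = f(t_n + h/2, u_n + (h/2)·k1); u_{n+1} = u_n + h·k2.
t=1.100000, u=0.100000:
  k1 = f(1.100000, 0.100000) = 0.453387
  k2 = f(1.325000, 0.202012) = 0.094849
  u ← 0.100000 + 0.45·0.094849 = 0.142682
t=1.550000, u=0.142682:
  k1 = f(1.550000, 0.142682) = -0.117312
  k2 = f(1.775000, 0.116287) = -0.363687
  u ← 0.142682 + 0.45·(-0.363687) = -0.020977
t=2.000000, u=-0.020977:
  k1 = f(2.000000, -0.020977) = -0.486722
  k2 = f(2.225000, -0.130490) = -0.611914
  u ← -0.020977 + 0.45·(-0.611914) = -0.296339
u(2.45) ≈ -0.2963

-0.2963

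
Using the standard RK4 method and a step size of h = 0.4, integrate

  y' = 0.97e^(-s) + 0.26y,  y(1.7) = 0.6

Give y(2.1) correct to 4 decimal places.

RK4: k1 = f(s_n, y_n); k2 = f(s_n + h/2, y_n + (h/2)·k1); k3 = f(s_n + h/2, y_n + (h/2)·k2); k4 = f(s_n + h, y_n + h·k3); y_{n+1} = y_n + (h/6)·(k1 + 2k2 + 2k3 + k4).
s=1.700000, y=0.600000:
  k1 = f(1.700000, 0.600000) = 0.333203
  k2 = f(1.900000, 0.666641) = 0.318408
  k3 = f(1.900000, 0.663682) = 0.317639
  k4 = f(2.100000, 0.727056) = 0.307817
  y ← 0.600000 + (0.4/6)·(k1 + 2k2 + 2k3 + k4) = 0.727541
y(2.1) ≈ 0.7275

0.7275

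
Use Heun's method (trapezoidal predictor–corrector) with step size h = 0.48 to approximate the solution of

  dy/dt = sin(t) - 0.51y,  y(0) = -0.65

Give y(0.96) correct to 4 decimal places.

Heun: k1 = f(t_n, y_n); k2 = f(t_n + h, y_n + h·k1); y_{n+1} = y_n + (h/2)·(k1 + k2).
t=0.000000, y=-0.650000:
  k1 = f(0.000000, -0.650000) = 0.331500
  k2 = f(0.480000, -0.490880) = 0.712128
  y ← -0.650000 + (0.48/2)·(0.331500 + 0.712128) = -0.399529
t=0.480000, y=-0.399529:
  k1 = f(0.480000, -0.399529) = 0.665539
  k2 = f(0.960000, -0.080071) = 0.860028
  y ← -0.399529 + (0.48/2)·(0.665539 + 0.860028) = -0.033393
y(0.96) ≈ -0.0334

-0.0334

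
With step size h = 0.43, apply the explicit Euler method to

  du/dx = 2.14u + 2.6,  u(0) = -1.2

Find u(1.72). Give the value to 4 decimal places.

-1.0117

Euler: u_{n+1} = u_n + h·f(x_n, u_n).
x=0.000000, u=-1.200000: f=0.032000 → u ← -1.200000 + 0.43·0.032000 = -1.186240
x=0.430000, u=-1.186240: f=0.061446 → u ← -1.186240 + 0.43·0.061446 = -1.159818
x=0.860000, u=-1.159818: f=0.117989 → u ← -1.159818 + 0.43·0.117989 = -1.109083
x=1.290000, u=-1.109083: f=0.226563 → u ← -1.109083 + 0.43·0.226563 = -1.011660
u(1.72) ≈ -1.0117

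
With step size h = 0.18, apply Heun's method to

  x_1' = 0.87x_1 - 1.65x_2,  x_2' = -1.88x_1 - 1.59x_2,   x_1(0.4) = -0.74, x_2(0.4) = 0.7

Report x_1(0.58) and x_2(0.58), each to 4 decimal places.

-1.0966, 0.7977

Heun on (x_1,x_2): k1 = f(t_n, state_n); k2 = f(t_n + h, state_n + h·k1); state_{n+1} = state_n + (h/2)·(k1 + k2).
0.400000: (-0.740000, 0.700000)
  k1 = (-1.798800, 0.278200)
  predictor → (-1.063784, 0.750076)
  k2 = (-2.163117, 0.807293)
  → (-1.096573, 0.797694)
(x_1(0.58), x_2(0.58)) ≈ (-1.0966, 0.7977)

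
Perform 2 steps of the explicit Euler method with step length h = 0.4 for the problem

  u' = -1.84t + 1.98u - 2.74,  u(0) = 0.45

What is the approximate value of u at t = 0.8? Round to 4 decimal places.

Euler: u_{n+1} = u_n + h·f(t_n, u_n).
t=0.000000, u=0.450000: f=-1.849000 → u ← 0.450000 + 0.4·(-1.849000) = -0.289600
t=0.400000, u=-0.289600: f=-4.049408 → u ← -0.289600 + 0.4·(-4.049408) = -1.909363
u(0.8) ≈ -1.9094

-1.9094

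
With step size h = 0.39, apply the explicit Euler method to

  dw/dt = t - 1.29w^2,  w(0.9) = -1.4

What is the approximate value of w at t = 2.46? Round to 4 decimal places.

Euler: w_{n+1} = w_n + h·f(t_n, w_n).
t=0.900000, w=-1.400000: f=-1.628400 → w ← -1.400000 + 0.39·(-1.628400) = -2.035076
t=1.290000, w=-2.035076: f=-4.052579 → w ← -2.035076 + 0.39·(-4.052579) = -3.615582
t=1.680000, w=-3.615582: f=-15.183438 → w ← -3.615582 + 0.39·(-15.183438) = -9.537123
t=2.070000, w=-9.537123: f=-115.264157 → w ← -9.537123 + 0.39·(-115.264157) = -54.490144
w(2.46) ≈ -54.4901

-54.4901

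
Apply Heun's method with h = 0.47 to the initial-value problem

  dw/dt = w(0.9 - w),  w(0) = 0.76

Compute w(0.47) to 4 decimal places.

0.8021

Heun: k1 = f(t_n, w_n); k2 = f(t_n + h, w_n + h·k1); w_{n+1} = w_n + (h/2)·(k1 + k2).
t=0.000000, w=0.760000:
  k1 = f(0.000000, 0.760000) = 0.106400
  k2 = f(0.470000, 0.810008) = 0.072894
  w ← 0.760000 + (0.47/2)·(0.106400 + 0.072894) = 0.802134
w(0.47) ≈ 0.8021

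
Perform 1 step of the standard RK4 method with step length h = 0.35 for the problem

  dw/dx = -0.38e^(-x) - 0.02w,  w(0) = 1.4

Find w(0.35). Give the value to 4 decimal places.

RK4: k1 = f(x_n, w_n); k2 = f(x_n + h/2, w_n + (h/2)·k1); k3 = f(x_n + h/2, w_n + (h/2)·k2); k4 = f(x_n + h, w_n + h·k3); w_{n+1} = w_n + (h/6)·(k1 + 2k2 + 2k3 + k4).
x=0.000000, w=1.400000:
  k1 = f(0.000000, 1.400000) = -0.408000
  k2 = f(0.175000, 1.328600) = -0.345566
  k3 = f(0.175000, 1.339526) = -0.345784
  k4 = f(0.350000, 1.278976) = -0.293361
  w ← 1.400000 + (0.35/6)·(k1 + 2k2 + 2k3 + k4) = 1.278430
w(0.35) ≈ 1.2784

1.2784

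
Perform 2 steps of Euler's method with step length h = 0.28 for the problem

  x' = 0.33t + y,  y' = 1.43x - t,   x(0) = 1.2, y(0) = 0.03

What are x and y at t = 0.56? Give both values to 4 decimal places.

Euler on (x,y): x_{n+1} = x_n + h·x', y_{n+1} = y_n + h·y'.
0.000000: (1.200000, 0.030000); f=(0.030000, 1.716000) → (1.208400, 0.510480)
0.280000: (1.208400, 0.510480); f=(0.602880, 1.448012) → (1.377206, 0.915923)
(x(0.56), y(0.56)) ≈ (1.3772, 0.9159)

1.3772, 0.9159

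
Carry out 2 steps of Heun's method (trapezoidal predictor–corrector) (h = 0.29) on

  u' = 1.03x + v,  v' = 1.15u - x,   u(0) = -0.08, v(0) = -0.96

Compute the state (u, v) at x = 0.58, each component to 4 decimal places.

-0.5284, -1.3452

Heun on (u,v): k1 = f(x_n, state_n); k2 = f(x_n + h, state_n + h·k1); state_{n+1} = state_n + (h/2)·(k1 + k2).
0.000000: (-0.080000, -0.960000)
  k1 = (-0.960000, -0.092000)
  predictor → (-0.358400, -0.986680)
  k2 = (-0.687980, -0.702160)
  → (-0.318957, -1.075153)
0.290000: (-0.318957, -1.075153)
  k1 = (-0.776453, -0.656801)
  predictor → (-0.544129, -1.265625)
  k2 = (-0.668225, -1.205748)
  → (-0.528435, -1.345223)
(u(0.58), v(0.58)) ≈ (-0.5284, -1.3452)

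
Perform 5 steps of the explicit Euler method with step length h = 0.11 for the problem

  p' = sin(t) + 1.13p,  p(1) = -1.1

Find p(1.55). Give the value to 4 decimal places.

Euler: p_{n+1} = p_n + h·f(t_n, p_n).
t=1.000000, p=-1.100000: f=-0.401529 → p ← -1.100000 + 0.11·(-0.401529) = -1.144168
t=1.110000, p=-1.144168: f=-0.397211 → p ← -1.144168 + 0.11·(-0.397211) = -1.187861
t=1.220000, p=-1.187861: f=-0.403184 → p ← -1.187861 + 0.11·(-0.403184) = -1.232212
t=1.330000, p=-1.232212: f=-0.421251 → p ← -1.232212 + 0.11·(-0.421251) = -1.278549
t=1.440000, p=-1.278549: f=-0.453302 → p ← -1.278549 + 0.11·(-0.453302) = -1.328413
p(1.55) ≈ -1.3284

-1.3284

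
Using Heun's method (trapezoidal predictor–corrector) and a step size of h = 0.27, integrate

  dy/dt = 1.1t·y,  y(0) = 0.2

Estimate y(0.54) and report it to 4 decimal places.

0.2344

Heun: k1 = f(t_n, y_n); k2 = f(t_n + h, y_n + h·k1); y_{n+1} = y_n + (h/2)·(k1 + k2).
t=0.000000, y=0.200000:
  k1 = f(0.000000, 0.200000) = 0.000000
  k2 = f(0.270000, 0.200000) = 0.059400
  y ← 0.200000 + (0.27/2)·(0.000000 + 0.059400) = 0.208019
t=0.270000, y=0.208019:
  k1 = f(0.270000, 0.208019) = 0.061782
  k2 = f(0.540000, 0.224700) = 0.133472
  y ← 0.208019 + (0.27/2)·(0.061782 + 0.133472) = 0.234378
y(0.54) ≈ 0.2344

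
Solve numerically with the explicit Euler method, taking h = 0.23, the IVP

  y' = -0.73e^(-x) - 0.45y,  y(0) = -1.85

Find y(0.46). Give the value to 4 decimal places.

Euler: y_{n+1} = y_n + h·f(x_n, y_n).
x=0.000000, y=-1.850000: f=0.102500 → y ← -1.850000 + 0.23·0.102500 = -1.826425
x=0.230000, y=-1.826425: f=0.241882 → y ← -1.826425 + 0.23·0.241882 = -1.770792
y(0.46) ≈ -1.7708

-1.7708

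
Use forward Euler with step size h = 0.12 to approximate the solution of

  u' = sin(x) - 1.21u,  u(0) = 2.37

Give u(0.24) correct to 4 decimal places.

1.7461

Euler: u_{n+1} = u_n + h·f(x_n, u_n).
x=0.000000, u=2.370000: f=-2.867700 → u ← 2.370000 + 0.12·(-2.867700) = 2.025876
x=0.120000, u=2.025876: f=-2.331598 → u ← 2.025876 + 0.12·(-2.331598) = 1.746084
u(0.24) ≈ 1.7461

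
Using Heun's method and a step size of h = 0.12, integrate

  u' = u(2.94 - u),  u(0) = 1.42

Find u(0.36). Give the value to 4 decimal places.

Heun: k1 = f(x_n, u_n); k2 = f(x_n + h, u_n + h·k1); u_{n+1} = u_n + (h/2)·(k1 + k2).
x=0.000000, u=1.420000:
  k1 = f(0.000000, 1.420000) = 2.158400
  k2 = f(0.120000, 1.679008) = 2.117216
  u ← 1.420000 + (0.12/2)·(2.158400 + 2.117216) = 1.676537
x=0.120000, u=1.676537:
  k1 = f(0.120000, 1.676537) = 2.118242
  k2 = f(0.240000, 1.930726) = 1.948632
  u ← 1.676537 + (0.12/2)·(2.118242 + 1.948632) = 1.920549
x=0.240000, u=1.920549:
  k1 = f(0.240000, 1.920549) = 1.957905
  k2 = f(0.360000, 2.155498) = 1.690992
  u ← 1.920549 + (0.12/2)·(1.957905 + 1.690992) = 2.139483
u(0.36) ≈ 2.1395

2.1395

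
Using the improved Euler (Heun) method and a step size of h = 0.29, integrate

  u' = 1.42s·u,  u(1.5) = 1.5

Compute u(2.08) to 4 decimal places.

Heun: k1 = f(s_n, u_n); k2 = f(s_n + h, u_n + h·k1); u_{n+1} = u_n + (h/2)·(k1 + k2).
s=1.500000, u=1.500000:
  k1 = f(1.500000, 1.500000) = 3.195000
  k2 = f(1.790000, 2.426550) = 6.167805
  u ← 1.500000 + (0.29/2)·(3.195000 + 6.167805) = 2.857607
s=1.790000, u=2.857607:
  k1 = f(1.790000, 2.857607) = 7.263465
  k2 = f(2.080000, 4.964011) = 14.661704
  u ← 2.857607 + (0.29/2)·(7.263465 + 14.661704) = 6.036756
u(2.08) ≈ 6.0368

6.0368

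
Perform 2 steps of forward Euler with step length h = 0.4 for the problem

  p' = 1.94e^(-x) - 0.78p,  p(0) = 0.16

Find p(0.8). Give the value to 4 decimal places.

Euler: p_{n+1} = p_n + h·f(x_n, p_n).
x=0.000000, p=0.160000: f=1.815200 → p ← 0.160000 + 0.4·1.815200 = 0.886080
x=0.400000, p=0.886080: f=0.609278 → p ← 0.886080 + 0.4·0.609278 = 1.129791
p(0.8) ≈ 1.1298

1.1298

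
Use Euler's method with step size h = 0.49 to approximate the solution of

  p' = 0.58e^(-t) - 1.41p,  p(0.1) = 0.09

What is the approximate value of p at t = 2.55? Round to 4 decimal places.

0.0710

Euler: p_{n+1} = p_n + h·f(t_n, p_n).
t=0.100000, p=0.090000: f=0.397906 → p ← 0.090000 + 0.49·0.397906 = 0.284974
t=0.590000, p=0.284974: f=-0.080303 → p ← 0.284974 + 0.49·(-0.080303) = 0.245625
t=1.080000, p=0.245625: f=-0.149366 → p ← 0.245625 + 0.49·(-0.149366) = 0.172436
t=1.570000, p=0.172436: f=-0.122468 → p ← 0.172436 + 0.49·(-0.122468) = 0.112426
t=2.060000, p=0.112426: f=-0.084598 → p ← 0.112426 + 0.49·(-0.084598) = 0.070973
p(2.55) ≈ 0.0710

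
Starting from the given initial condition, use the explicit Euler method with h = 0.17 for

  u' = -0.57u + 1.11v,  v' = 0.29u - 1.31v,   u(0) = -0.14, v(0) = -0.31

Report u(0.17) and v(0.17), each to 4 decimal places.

Euler on (u,v): u_{n+1} = u_n + h·u', v_{n+1} = v_n + h·v'.
0.000000: (-0.140000, -0.310000); f=(-0.264300, 0.365500) → (-0.184931, -0.247865)
(u(0.17), v(0.17)) ≈ (-0.1849, -0.2479)

-0.1849, -0.2479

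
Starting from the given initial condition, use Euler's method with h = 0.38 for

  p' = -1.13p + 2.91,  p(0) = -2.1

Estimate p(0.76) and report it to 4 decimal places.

Euler: p_{n+1} = p_n + h·f(t_n, p_n).
t=0.000000, p=-2.100000: f=5.283000 → p ← -2.100000 + 0.38·5.283000 = -0.092460
t=0.380000, p=-0.092460: f=3.014480 → p ← -0.092460 + 0.38·3.014480 = 1.053042
p(0.76) ≈ 1.0530

1.0530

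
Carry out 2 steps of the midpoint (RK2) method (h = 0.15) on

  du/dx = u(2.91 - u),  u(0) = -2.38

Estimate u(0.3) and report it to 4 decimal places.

Midpoint: k1 = f(x_n, u_n); k2 = f(x_n + h/2, u_n + (h/2)·k1); u_{n+1} = u_n + h·k2.
x=0.000000, u=-2.380000:
  k1 = f(0.000000, -2.380000) = -12.590200
  k2 = f(0.075000, -3.324265) = -20.724349
  u ← -2.380000 + 0.15·(-20.724349) = -5.488652
x=0.150000, u=-5.488652:
  k1 = f(0.150000, -5.488652) = -46.097283
  k2 = f(0.225000, -8.945949) = -106.062706
  u ← -5.488652 + 0.15·(-106.062706) = -21.398058
u(0.3) ≈ -21.3981

-21.3981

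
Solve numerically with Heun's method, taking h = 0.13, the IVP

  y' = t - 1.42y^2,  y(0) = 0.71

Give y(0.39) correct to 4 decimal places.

Heun: k1 = f(t_n, y_n); k2 = f(t_n + h, y_n + h·k1); y_{n+1} = y_n + (h/2)·(k1 + k2).
t=0.000000, y=0.710000:
  k1 = f(0.000000, 0.710000) = -0.715822
  k2 = f(0.130000, 0.616943) = -0.410479
  y ← 0.710000 + (0.13/2)·(-0.715822 + (-0.410479)) = 0.636790
t=0.130000, y=0.636790:
  k1 = f(0.130000, 0.636790) = -0.445813
  k2 = f(0.260000, 0.578835) = -0.215771
  y ← 0.636790 + (0.13/2)·(-0.445813 + (-0.215771)) = 0.593788
t=0.260000, y=0.593788:
  k1 = f(0.260000, 0.593788) = -0.240669
  k2 = f(0.390000, 0.562501) = -0.059298
  y ← 0.593788 + (0.13/2)·(-0.240669 + (-0.059298)) = 0.574290
y(0.39) ≈ 0.5743

0.5743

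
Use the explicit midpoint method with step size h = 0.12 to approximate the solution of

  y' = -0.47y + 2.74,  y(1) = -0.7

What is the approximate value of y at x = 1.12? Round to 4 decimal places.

Midpoint: k1 = f(x_n, y_n); k2 = f(x_n + h/2, y_n + (h/2)·k1); y_{n+1} = y_n + h·k2.
x=1.000000, y=-0.700000:
  k1 = f(1.000000, -0.700000) = 3.069000
  k2 = f(1.060000, -0.515860) = 2.982454
  y ← -0.700000 + 0.12·2.982454 = -0.342105
y(1.12) ≈ -0.3421

-0.3421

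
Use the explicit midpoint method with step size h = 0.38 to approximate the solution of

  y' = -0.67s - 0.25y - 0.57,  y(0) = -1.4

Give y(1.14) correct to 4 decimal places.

Midpoint: k1 = f(s_n, y_n); k2 = f(s_n + h/2, y_n + (h/2)·k1); y_{n+1} = y_n + h·k2.
s=0.000000, y=-1.400000:
  k1 = f(0.000000, -1.400000) = -0.220000
  k2 = f(0.190000, -1.441800) = -0.336850
  y ← -1.400000 + 0.38·(-0.336850) = -1.528003
s=0.380000, y=-1.528003:
  k1 = f(0.380000, -1.528003) = -0.442599
  k2 = f(0.570000, -1.612097) = -0.548876
  y ← -1.528003 + 0.38·(-0.548876) = -1.736576
s=0.760000, y=-1.736576:
  k1 = f(0.760000, -1.736576) = -0.645056
  k2 = f(0.950000, -1.859136) = -0.741716
  y ← -1.736576 + 0.38·(-0.741716) = -2.018428
y(1.14) ≈ -2.0184

-2.0184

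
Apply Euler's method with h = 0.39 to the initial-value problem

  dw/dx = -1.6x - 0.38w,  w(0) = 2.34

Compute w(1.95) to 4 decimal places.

Euler: w_{n+1} = w_n + h·f(x_n, w_n).
x=0.000000, w=2.340000: f=-0.889200 → w ← 2.340000 + 0.39·(-0.889200) = 1.993212
x=0.390000, w=1.993212: f=-1.381421 → w ← 1.993212 + 0.39·(-1.381421) = 1.454458
x=0.780000, w=1.454458: f=-1.800694 → w ← 1.454458 + 0.39·(-1.800694) = 0.752187
x=1.170000, w=0.752187: f=-2.157831 → w ← 0.752187 + 0.39·(-2.157831) = -0.089367
x=1.560000, w=-0.089367: f=-2.462041 → w ← -0.089367 + 0.39·(-2.462041) = -1.049563
w(1.95) ≈ -1.0496

-1.0496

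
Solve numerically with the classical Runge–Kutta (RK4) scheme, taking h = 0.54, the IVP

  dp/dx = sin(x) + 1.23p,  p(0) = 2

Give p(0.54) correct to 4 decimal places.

4.0629

RK4: k1 = f(x_n, p_n); k2 = f(x_n + h/2, p_n + (h/2)·k1); k3 = f(x_n + h/2, p_n + (h/2)·k2); k4 = f(x_n + h, p_n + h·k3); p_{n+1} = p_n + (h/6)·(k1 + 2k2 + 2k3 + k4).
x=0.000000, p=2.000000:
  k1 = f(0.000000, 2.000000) = 2.460000
  k2 = f(0.270000, 2.664200) = 3.543697
  k3 = f(0.270000, 2.956798) = 3.903593
  k4 = f(0.540000, 4.107940) = 5.566903
  p ← 2.000000 + (0.54/6)·(k1 + 2k2 + 2k3 + k4) = 4.062934
p(0.54) ≈ 4.0629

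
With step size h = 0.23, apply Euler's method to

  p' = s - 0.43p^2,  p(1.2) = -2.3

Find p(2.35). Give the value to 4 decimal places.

Euler: p_{n+1} = p_n + h·f(s_n, p_n).
s=1.200000, p=-2.300000: f=-1.074700 → p ← -2.300000 + 0.23·(-1.074700) = -2.547181
s=1.430000, p=-2.547181: f=-1.359896 → p ← -2.547181 + 0.23·(-1.359896) = -2.859957
s=1.660000, p=-2.859957: f=-1.857123 → p ← -2.859957 + 0.23·(-1.857123) = -3.287095
s=1.890000, p=-3.287095: f=-2.756148 → p ← -3.287095 + 0.23·(-2.756148) = -3.921009
s=2.120000, p=-3.921009: f=-4.490956 → p ← -3.921009 + 0.23·(-4.490956) = -4.953929
p(2.35) ≈ -4.9539

-4.9539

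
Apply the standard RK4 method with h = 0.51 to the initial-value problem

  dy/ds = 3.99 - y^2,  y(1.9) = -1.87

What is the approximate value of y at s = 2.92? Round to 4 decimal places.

0.5656

RK4: k1 = f(s_n, y_n); k2 = f(s_n + h/2, y_n + (h/2)·k1); k3 = f(s_n + h/2, y_n + (h/2)·k2); k4 = f(s_n + h, y_n + h·k3); y_{n+1} = y_n + (h/6)·(k1 + 2k2 + 2k3 + k4).
s=1.900000, y=-1.870000:
  k1 = f(1.900000, -1.870000) = 0.493100
  k2 = f(2.155000, -1.744260) = 0.947559
  k3 = f(2.155000, -1.628373) = 1.338403
  k4 = f(2.410000, -1.187414) = 2.580047
  y ← -1.870000 + (0.51/6)·(k1 + 2k2 + 2k3 + k4) = -1.220169
s=2.410000, y=-1.220169:
  k1 = f(2.410000, -1.220169) = 2.501188
  k2 = f(2.665000, -0.582366) = 3.650850
  k3 = f(2.665000, -0.289202) = 3.906362
  k4 = f(2.920000, 0.772076) = 3.393899
  y ← -1.220169 + (0.51/6)·(k1 + 2k2 + 2k3 + k4) = 0.565639
y(2.92) ≈ 0.5656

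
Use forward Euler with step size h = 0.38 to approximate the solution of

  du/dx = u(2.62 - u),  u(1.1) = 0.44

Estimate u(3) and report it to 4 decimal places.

2.6115

Euler: u_{n+1} = u_n + h·f(x_n, u_n).
x=1.100000, u=0.440000: f=0.959200 → u ← 0.440000 + 0.38·0.959200 = 0.804496
x=1.480000, u=0.804496: f=1.460566 → u ← 0.804496 + 0.38·1.460566 = 1.359511
x=1.860000, u=1.359511: f=1.713649 → u ← 1.359511 + 0.38·1.713649 = 2.010697
x=2.240000, u=2.010697: f=1.225123 → u ← 2.010697 + 0.38·1.225123 = 2.476244
x=2.620000, u=2.476244: f=0.355974 → u ← 2.476244 + 0.38·0.355974 = 2.611515
u(3) ≈ 2.6115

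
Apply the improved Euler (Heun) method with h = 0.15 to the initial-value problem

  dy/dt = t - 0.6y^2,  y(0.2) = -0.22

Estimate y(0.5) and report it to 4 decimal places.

-0.1212

Heun: k1 = f(t_n, y_n); k2 = f(t_n + h, y_n + h·k1); y_{n+1} = y_n + (h/2)·(k1 + k2).
t=0.200000, y=-0.220000:
  k1 = f(0.200000, -0.220000) = 0.170960
  k2 = f(0.350000, -0.194356) = 0.327335
  y ← -0.220000 + (0.15/2)·(0.170960 + 0.327335) = -0.182628
t=0.350000, y=-0.182628:
  k1 = f(0.350000, -0.182628) = 0.329988
  k2 = f(0.500000, -0.133130) = 0.489366
  y ← -0.182628 + (0.15/2)·(0.329988 + 0.489366) = -0.121176
y(0.5) ≈ -0.1212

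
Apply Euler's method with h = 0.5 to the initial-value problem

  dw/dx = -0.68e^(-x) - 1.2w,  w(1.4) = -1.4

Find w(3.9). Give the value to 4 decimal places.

Euler: w_{n+1} = w_n + h·f(x_n, w_n).
x=1.400000, w=-1.400000: f=1.512314 → w ← -1.400000 + 0.5·1.512314 = -0.643843
x=1.900000, w=-0.643843: f=0.670905 → w ← -0.643843 + 0.5·0.670905 = -0.308391
x=2.400000, w=-0.308391: f=0.308380 → w ← -0.308391 + 0.5·0.308380 = -0.154200
x=2.900000, w=-0.154200: f=0.147625 → w ← -0.154200 + 0.5·0.147625 = -0.080388
x=3.400000, w=-0.080388: f=0.073772 → w ← -0.080388 + 0.5·0.073772 = -0.043502
w(3.9) ≈ -0.0435

-0.0435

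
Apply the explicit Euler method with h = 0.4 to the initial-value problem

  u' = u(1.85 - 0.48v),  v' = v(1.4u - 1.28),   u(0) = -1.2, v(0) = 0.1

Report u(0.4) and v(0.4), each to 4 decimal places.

-2.0650, -0.0184

Euler on (u,v): u_{n+1} = u_n + h·u', v_{n+1} = v_n + h·v'.
0.000000: (-1.200000, 0.100000); f=(-2.162400, -0.296000) → (-2.064960, -0.018400)
(u(0.4), v(0.4)) ≈ (-2.0650, -0.0184)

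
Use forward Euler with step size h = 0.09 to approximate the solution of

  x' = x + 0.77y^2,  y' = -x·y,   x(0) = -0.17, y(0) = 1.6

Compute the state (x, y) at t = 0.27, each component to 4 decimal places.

0.3731, 1.6001

Euler on (x,y): x_{n+1} = x_n + h·x', y_{n+1} = y_n + h·y'.
0.000000: (-0.170000, 1.600000); f=(1.801200, 0.272000) → (-0.007892, 1.624480)
0.090000: (-0.007892, 1.624480); f=(2.024088, 0.012820) → (0.174276, 1.625634)
0.180000: (0.174276, 1.625634); f=(2.209144, -0.283309) → (0.373099, 1.600136)
(x(0.27), y(0.27)) ≈ (0.3731, 1.6001)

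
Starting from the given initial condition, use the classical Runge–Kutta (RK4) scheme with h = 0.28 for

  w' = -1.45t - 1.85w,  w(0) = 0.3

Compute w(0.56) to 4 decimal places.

-0.0592

RK4: k1 = f(t_n, w_n); k2 = f(t_n + h/2, w_n + (h/2)·k1); k3 = f(t_n + h/2, w_n + (h/2)·k2); k4 = f(t_n + h, w_n + h·k3); w_{n+1} = w_n + (h/6)·(k1 + 2k2 + 2k3 + k4).
t=0.000000, w=0.300000:
  k1 = f(0.000000, 0.300000) = -0.555000
  k2 = f(0.140000, 0.222300) = -0.614255
  k3 = f(0.140000, 0.214004) = -0.598908
  k4 = f(0.280000, 0.132306) = -0.650766
  w ← 0.300000 + (0.28/6)·(k1 + 2k2 + 2k3 + k4) = 0.130502
t=0.280000, w=0.130502:
  k1 = f(0.280000, 0.130502) = -0.647429
  k2 = f(0.420000, 0.039862) = -0.682745
  k3 = f(0.420000, 0.034918) = -0.673598
  k4 = f(0.560000, -0.058105) = -0.704505
  w ← 0.130502 + (0.28/6)·(k1 + 2k2 + 2k3 + k4) = -0.059180
w(0.56) ≈ -0.0592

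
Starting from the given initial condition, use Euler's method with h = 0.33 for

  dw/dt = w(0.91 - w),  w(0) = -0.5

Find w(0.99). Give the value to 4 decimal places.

-1.8903

Euler: w_{n+1} = w_n + h·f(t_n, w_n).
t=0.000000, w=-0.500000: f=-0.705000 → w ← -0.500000 + 0.33·(-0.705000) = -0.732650
t=0.330000, w=-0.732650: f=-1.203488 → w ← -0.732650 + 0.33·(-1.203488) = -1.129801
t=0.660000, w=-1.129801: f=-2.304569 → w ← -1.129801 + 0.33·(-2.304569) = -1.890309
w(0.99) ≈ -1.8903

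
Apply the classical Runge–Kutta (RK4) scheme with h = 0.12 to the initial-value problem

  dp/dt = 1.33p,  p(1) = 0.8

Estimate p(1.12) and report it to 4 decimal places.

0.9384

RK4: k1 = f(t_n, p_n); k2 = f(t_n + h/2, p_n + (h/2)·k1); k3 = f(t_n + h/2, p_n + (h/2)·k2); k4 = f(t_n + h, p_n + h·k3); p_{n+1} = p_n + (h/6)·(k1 + 2k2 + 2k3 + k4).
t=1.000000, p=0.800000:
  k1 = f(1.000000, 0.800000) = 1.064000
  k2 = f(1.060000, 0.863840) = 1.148907
  k3 = f(1.060000, 0.868934) = 1.155683
  k4 = f(1.120000, 0.938682) = 1.248447
  p ← 0.800000 + (0.12/6)·(k1 + 2k2 + 2k3 + k4) = 0.938433
p(1.12) ≈ 0.9384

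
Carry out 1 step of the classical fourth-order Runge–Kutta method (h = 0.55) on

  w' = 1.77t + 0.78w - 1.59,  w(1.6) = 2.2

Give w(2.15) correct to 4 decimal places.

RK4: k1 = f(t_n, w_n); k2 = f(t_n + h/2, w_n + (h/2)·k1); k3 = f(t_n + h/2, w_n + (h/2)·k2); k4 = f(t_n + h, w_n + h·k3); w_{n+1} = w_n + (h/6)·(k1 + 2k2 + 2k3 + k4).
t=1.600000, w=2.200000:
  k1 = f(1.600000, 2.200000) = 2.958000
  k2 = f(1.875000, 3.013450) = 4.079241
  k3 = f(1.875000, 3.321791) = 4.319747
  k4 = f(2.150000, 4.575861) = 5.784672
  w ← 2.200000 + (0.55/6)·(k1 + 2k2 + 2k3 + k4) = 4.541226
w(2.15) ≈ 4.5412

4.5412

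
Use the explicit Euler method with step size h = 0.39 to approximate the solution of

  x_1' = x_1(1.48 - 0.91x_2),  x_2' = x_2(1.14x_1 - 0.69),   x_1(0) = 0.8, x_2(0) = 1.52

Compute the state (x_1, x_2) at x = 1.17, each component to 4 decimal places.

Euler on (x_1,x_2): x_1_{n+1} = x_1_n + h·x_1', x_2_{n+1} = x_2_n + h·x_2'.
0.000000: (0.800000, 1.520000); f=(0.077440, 0.337440) → (0.830202, 1.651602)
0.390000: (0.830202, 1.651602); f=(-0.019059, 0.423520) → (0.822768, 1.816774)
0.780000: (0.822768, 1.816774); f=(-0.142557, 0.450480) → (0.767171, 1.992462)
(x_1(1.17), x_2(1.17)) ≈ (0.7672, 1.9925)

0.7672, 1.9925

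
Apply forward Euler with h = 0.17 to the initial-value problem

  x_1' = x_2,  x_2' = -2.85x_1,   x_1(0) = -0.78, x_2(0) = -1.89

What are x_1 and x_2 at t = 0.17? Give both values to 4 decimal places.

Euler on (x_1,x_2): x_1_{n+1} = x_1_n + h·x_1', x_2_{n+1} = x_2_n + h·x_2'.
0.000000: (-0.780000, -1.890000); f=(-1.890000, 2.223000) → (-1.101300, -1.512090)
(x_1(0.17), x_2(0.17)) ≈ (-1.1013, -1.5121)

-1.1013, -1.5121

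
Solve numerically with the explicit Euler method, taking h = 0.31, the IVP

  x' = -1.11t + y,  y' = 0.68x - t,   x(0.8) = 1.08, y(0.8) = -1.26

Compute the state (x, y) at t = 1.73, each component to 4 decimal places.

-1.3299, -2.0542

Euler on (x,y): x_{n+1} = x_n + h·x', y_{n+1} = y_n + h·y'.
0.800000: (1.080000, -1.260000); f=(-2.148000, -0.065600) → (0.414120, -1.280336)
1.110000: (0.414120, -1.280336); f=(-2.512436, -0.828398) → (-0.364735, -1.537140)
1.420000: (-0.364735, -1.537140); f=(-3.113340, -1.668020) → (-1.329870, -2.054226)
(x(1.73), y(1.73)) ≈ (-1.3299, -2.0542)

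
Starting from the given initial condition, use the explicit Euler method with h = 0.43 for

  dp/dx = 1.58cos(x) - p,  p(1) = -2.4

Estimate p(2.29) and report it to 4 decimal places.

Euler: p_{n+1} = p_n + h·f(x_n, p_n).
x=1.000000, p=-2.400000: f=3.253678 → p ← -2.400000 + 0.43·3.253678 = -1.000919
x=1.430000, p=-1.000919: f=1.222643 → p ← -1.000919 + 0.43·1.222643 = -0.475182
x=1.860000, p=-0.475182: f=0.024584 → p ← -0.475182 + 0.43·0.024584 = -0.464611
p(2.29) ≈ -0.4646

-0.4646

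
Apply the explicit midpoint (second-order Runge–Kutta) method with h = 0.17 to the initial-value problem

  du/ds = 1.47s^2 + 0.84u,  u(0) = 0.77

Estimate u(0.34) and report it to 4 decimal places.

Midpoint: k1 = f(s_n, u_n); k2 = f(s_n + h/2, u_n + (h/2)·k1); u_{n+1} = u_n + h·k2.
s=0.000000, u=0.770000:
  k1 = f(0.000000, 0.770000) = 0.646800
  k2 = f(0.085000, 0.824978) = 0.703602
  u ← 0.770000 + 0.17·0.703602 = 0.889612
s=0.170000, u=0.889612:
  k1 = f(0.170000, 0.889612) = 0.789757
  k2 = f(0.255000, 0.956742) = 0.899250
  u ← 0.889612 + 0.17·0.899250 = 1.042485
u(0.34) ≈ 1.0425

1.0425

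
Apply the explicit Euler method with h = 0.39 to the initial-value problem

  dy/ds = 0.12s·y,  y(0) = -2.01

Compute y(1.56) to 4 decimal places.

-2.2376

Euler: y_{n+1} = y_n + h·f(s_n, y_n).
s=0.000000, y=-2.010000: f=0.000000 → y ← -2.010000 + 0.39·0.000000 = -2.010000
s=0.390000, y=-2.010000: f=-0.094068 → y ← -2.010000 + 0.39·(-0.094068) = -2.046687
s=0.780000, y=-2.046687: f=-0.191570 → y ← -2.046687 + 0.39·(-0.191570) = -2.121399
s=1.170000, y=-2.121399: f=-0.297844 → y ← -2.121399 + 0.39·(-0.297844) = -2.237558
y(1.56) ≈ -2.2376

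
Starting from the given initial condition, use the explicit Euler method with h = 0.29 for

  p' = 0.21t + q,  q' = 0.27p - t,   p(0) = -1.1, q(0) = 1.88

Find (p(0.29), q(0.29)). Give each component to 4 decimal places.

-0.5548, 1.7939

Euler on (p,q): p_{n+1} = p_n + h·p', q_{n+1} = q_n + h·q'.
0.000000: (-1.100000, 1.880000); f=(1.880000, -0.297000) → (-0.554800, 1.793870)
(p(0.29), q(0.29)) ≈ (-0.5548, 1.7939)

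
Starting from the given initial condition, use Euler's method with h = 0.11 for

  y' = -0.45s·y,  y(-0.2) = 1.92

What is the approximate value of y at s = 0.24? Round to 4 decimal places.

Euler: y_{n+1} = y_n + h·f(s_n, y_n).
s=-0.200000, y=1.920000: f=0.172800 → y ← 1.920000 + 0.11·0.172800 = 1.939008
s=-0.090000, y=1.939008: f=0.078530 → y ← 1.939008 + 0.11·0.078530 = 1.947646
s=0.020000, y=1.947646: f=-0.017529 → y ← 1.947646 + 0.11·(-0.017529) = 1.945718
s=0.130000, y=1.945718: f=-0.113825 → y ← 1.945718 + 0.11·(-0.113825) = 1.933197
y(0.24) ≈ 1.9332

1.9332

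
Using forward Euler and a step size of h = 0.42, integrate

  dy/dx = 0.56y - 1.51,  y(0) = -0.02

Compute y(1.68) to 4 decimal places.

Euler: y_{n+1} = y_n + h·f(x_n, y_n).
x=0.000000, y=-0.020000: f=-1.521200 → y ← -0.020000 + 0.42·(-1.521200) = -0.658904
x=0.420000, y=-0.658904: f=-1.878986 → y ← -0.658904 + 0.42·(-1.878986) = -1.448078
x=0.840000, y=-1.448078: f=-2.320924 → y ← -1.448078 + 0.42·(-2.320924) = -2.422866
x=1.260000, y=-2.422866: f=-2.866805 → y ← -2.422866 + 0.42·(-2.866805) = -3.626924
y(1.68) ≈ -3.6269

-3.6269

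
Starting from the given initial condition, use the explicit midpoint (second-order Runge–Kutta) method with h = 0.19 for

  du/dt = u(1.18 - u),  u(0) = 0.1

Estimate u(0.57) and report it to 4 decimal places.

0.1808

Midpoint: k1 = f(t_n, u_n); k2 = f(t_n + h/2, u_n + (h/2)·k1); u_{n+1} = u_n + h·k2.
t=0.000000, u=0.100000:
  k1 = f(0.000000, 0.100000) = 0.108000
  k2 = f(0.095000, 0.110260) = 0.117950
  u ← 0.100000 + 0.19·0.117950 = 0.122410
t=0.190000, u=0.122410:
  k1 = f(0.190000, 0.122410) = 0.129460
  k2 = f(0.285000, 0.134709) = 0.140810
  u ← 0.122410 + 0.19·0.140810 = 0.149164
t=0.380000, u=0.149164:
  k1 = f(0.380000, 0.149164) = 0.153764
  k2 = f(0.475000, 0.163772) = 0.166430
  u ← 0.149164 + 0.19·0.166430 = 0.180786
u(0.57) ≈ 0.1808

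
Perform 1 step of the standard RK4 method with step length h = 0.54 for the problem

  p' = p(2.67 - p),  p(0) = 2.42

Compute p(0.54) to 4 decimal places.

2.5984

RK4: k1 = f(t_n, p_n); k2 = f(t_n + h/2, p_n + (h/2)·k1); k3 = f(t_n + h/2, p_n + (h/2)·k2); k4 = f(t_n + h, p_n + h·k3); p_{n+1} = p_n + (h/6)·(k1 + 2k2 + 2k3 + k4).
t=0.000000, p=2.420000:
  k1 = f(0.000000, 2.420000) = 0.605000
  k2 = f(0.270000, 2.583350) = 0.223847
  k3 = f(0.270000, 2.480439) = 0.470195
  k4 = f(0.540000, 2.673905) = -0.010442
  p ← 2.420000 + (0.54/6)·(k1 + 2k2 + 2k3 + k4) = 2.598438
p(0.54) ≈ 2.5984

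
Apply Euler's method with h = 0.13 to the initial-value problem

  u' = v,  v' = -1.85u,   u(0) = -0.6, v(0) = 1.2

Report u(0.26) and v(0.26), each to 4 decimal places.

-0.2692, 1.4511

Euler on (u,v): u_{n+1} = u_n + h·u', v_{n+1} = v_n + h·v'.
0.000000: (-0.600000, 1.200000); f=(1.200000, 1.110000) → (-0.444000, 1.344300)
0.130000: (-0.444000, 1.344300); f=(1.344300, 0.821400) → (-0.269241, 1.451082)
(u(0.26), v(0.26)) ≈ (-0.2692, 1.4511)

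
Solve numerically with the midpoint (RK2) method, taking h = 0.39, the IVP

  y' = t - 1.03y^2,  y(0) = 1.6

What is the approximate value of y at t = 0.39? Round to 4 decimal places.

1.2024

Midpoint: k1 = f(t_n, y_n); k2 = f(t_n + h/2, y_n + (h/2)·k1); y_{n+1} = y_n + h·k2.
t=0.000000, y=1.600000:
  k1 = f(0.000000, 1.600000) = -2.636800
  k2 = f(0.195000, 1.085824) = -1.019384
  y ← 1.600000 + 0.39·(-1.019384) = 1.202440
y(0.39) ≈ 1.2024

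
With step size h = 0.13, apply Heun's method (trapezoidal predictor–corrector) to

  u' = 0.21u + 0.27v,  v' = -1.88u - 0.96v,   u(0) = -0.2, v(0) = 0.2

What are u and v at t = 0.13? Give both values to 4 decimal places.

-0.1980, 0.2222

Heun on (u,v): k1 = f(t_n, state_n); k2 = f(t_n + h, state_n + h·k1); state_{n+1} = state_n + (h/2)·(k1 + k2).
0.000000: (-0.200000, 0.200000)
  k1 = (0.012000, 0.184000)
  predictor → (-0.198440, 0.223920)
  k2 = (0.018786, 0.158104)
  → (-0.197999, 0.222237)
(u(0.13), v(0.13)) ≈ (-0.1980, 0.2222)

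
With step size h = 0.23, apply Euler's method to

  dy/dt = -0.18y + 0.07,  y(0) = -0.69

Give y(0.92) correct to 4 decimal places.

-0.5221

Euler: y_{n+1} = y_n + h·f(t_n, y_n).
t=0.000000, y=-0.690000: f=0.194200 → y ← -0.690000 + 0.23·0.194200 = -0.645334
t=0.230000, y=-0.645334: f=0.186160 → y ← -0.645334 + 0.23·0.186160 = -0.602517
t=0.460000, y=-0.602517: f=0.178453 → y ← -0.602517 + 0.23·0.178453 = -0.561473
t=0.690000, y=-0.561473: f=0.171065 → y ← -0.561473 + 0.23·0.171065 = -0.522128
y(0.92) ≈ -0.5221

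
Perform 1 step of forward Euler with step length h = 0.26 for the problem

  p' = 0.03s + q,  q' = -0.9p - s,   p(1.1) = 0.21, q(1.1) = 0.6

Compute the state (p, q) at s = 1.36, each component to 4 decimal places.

Euler on (p,q): p_{n+1} = p_n + h·p', q_{n+1} = q_n + h·q'.
1.100000: (0.210000, 0.600000); f=(0.633000, -1.289000) → (0.374580, 0.264860)
(p(1.36), q(1.36)) ≈ (0.3746, 0.2649)

0.3746, 0.2649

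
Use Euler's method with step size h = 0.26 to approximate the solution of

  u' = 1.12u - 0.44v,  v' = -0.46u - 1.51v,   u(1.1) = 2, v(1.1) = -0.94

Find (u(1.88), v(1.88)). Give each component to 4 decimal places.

4.6974, -0.9208

Euler on (u,v): u_{n+1} = u_n + h·u', v_{n+1} = v_n + h·v'.
1.100000: (2.000000, -0.940000); f=(2.653600, 0.499400) → (2.689936, -0.810156)
1.360000: (2.689936, -0.810156); f=(3.369197, -0.014035) → (3.565927, -0.813805)
1.620000: (3.565927, -0.813805); f=(4.351913, -0.411481) → (4.697425, -0.920790)
(u(1.88), v(1.88)) ≈ (4.6974, -0.9208)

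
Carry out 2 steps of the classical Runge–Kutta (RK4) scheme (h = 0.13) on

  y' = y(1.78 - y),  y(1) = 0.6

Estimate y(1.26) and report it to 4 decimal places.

0.7953

RK4: k1 = f(t_n, y_n); k2 = f(t_n + h/2, y_n + (h/2)·k1); k3 = f(t_n + h/2, y_n + (h/2)·k2); k4 = f(t_n + h, y_n + h·k3); y_{n+1} = y_n + (h/6)·(k1 + 2k2 + 2k3 + k4).
t=1.000000, y=0.600000:
  k1 = f(1.000000, 0.600000) = 0.708000
  k2 = f(1.065000, 0.646020) = 0.732574
  k3 = f(1.065000, 0.647617) = 0.733351
  k4 = f(1.130000, 0.695336) = 0.754206
  y ← 0.600000 + (0.13/6)·(k1 + 2k2 + 2k3 + k4) = 0.695205
t=1.130000, y=0.695205:
  k1 = f(1.130000, 0.695205) = 0.754155
  k2 = f(1.195000, 0.744225) = 0.770850
  k3 = f(1.195000, 0.745310) = 0.771165
  k4 = f(1.260000, 0.795456) = 0.783161
  y ← 0.695205 + (0.13/6)·(k1 + 2k2 + 2k3 + k4) = 0.795334
y(1.26) ≈ 0.7953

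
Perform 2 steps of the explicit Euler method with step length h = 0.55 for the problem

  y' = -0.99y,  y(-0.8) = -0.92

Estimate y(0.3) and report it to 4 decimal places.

Euler: y_{n+1} = y_n + h·f(x_n, y_n).
x=-0.800000, y=-0.920000: f=0.910800 → y ← -0.920000 + 0.55·0.910800 = -0.419060
x=-0.250000, y=-0.419060: f=0.414869 → y ← -0.419060 + 0.55·0.414869 = -0.190882
y(0.3) ≈ -0.1909

-0.1909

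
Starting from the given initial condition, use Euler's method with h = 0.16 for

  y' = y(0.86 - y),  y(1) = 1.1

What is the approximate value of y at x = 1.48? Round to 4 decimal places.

Euler: y_{n+1} = y_n + h·f(x_n, y_n).
x=1.000000, y=1.100000: f=-0.264000 → y ← 1.100000 + 0.16·(-0.264000) = 1.057760
x=1.160000, y=1.057760: f=-0.209183 → y ← 1.057760 + 0.16·(-0.209183) = 1.024291
x=1.320000, y=1.024291: f=-0.168282 → y ← 1.024291 + 0.16·(-0.168282) = 0.997366
y(1.48) ≈ 0.9974

0.9974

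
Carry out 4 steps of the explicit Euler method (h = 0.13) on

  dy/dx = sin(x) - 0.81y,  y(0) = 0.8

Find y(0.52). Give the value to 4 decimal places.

0.6054

Euler: y_{n+1} = y_n + h·f(x_n, y_n).
x=0.000000, y=0.800000: f=-0.648000 → y ← 0.800000 + 0.13·(-0.648000) = 0.715760
x=0.130000, y=0.715760: f=-0.450131 → y ← 0.715760 + 0.13·(-0.450131) = 0.657243
x=0.260000, y=0.657243: f=-0.275286 → y ← 0.657243 + 0.13·(-0.275286) = 0.621456
x=0.390000, y=0.621456: f=-0.123191 → y ← 0.621456 + 0.13·(-0.123191) = 0.605441
y(0.52) ≈ 0.6054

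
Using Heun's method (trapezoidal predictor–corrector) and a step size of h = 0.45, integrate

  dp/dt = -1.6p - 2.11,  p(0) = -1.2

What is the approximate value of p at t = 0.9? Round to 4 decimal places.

-1.2842

Heun: k1 = f(t_n, p_n); k2 = f(t_n + h, p_n + h·k1); p_{n+1} = p_n + (h/2)·(k1 + k2).
t=0.000000, p=-1.200000:
  k1 = f(0.000000, -1.200000) = -0.190000
  k2 = f(0.450000, -1.285500) = -0.053200
  p ← -1.200000 + (0.45/2)·(-0.190000 + (-0.053200)) = -1.254720
t=0.450000, p=-1.254720:
  k1 = f(0.450000, -1.254720) = -0.102448
  k2 = f(0.900000, -1.300822) = -0.028685
  p ← -1.254720 + (0.45/2)·(-0.102448 + (-0.028685)) = -1.284225
p(0.9) ≈ -1.2842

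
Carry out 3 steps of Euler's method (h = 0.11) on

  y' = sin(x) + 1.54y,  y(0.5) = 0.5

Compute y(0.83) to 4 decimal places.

1.0179

Euler: y_{n+1} = y_n + h·f(x_n, y_n).
x=0.500000, y=0.500000: f=1.249426 → y ← 0.500000 + 0.11·1.249426 = 0.637437
x=0.610000, y=0.637437: f=1.554520 → y ← 0.637437 + 0.11·1.554520 = 0.808434
x=0.720000, y=0.808434: f=1.904373 → y ← 0.808434 + 0.11·1.904373 = 1.017915
y(0.83) ≈ 1.0179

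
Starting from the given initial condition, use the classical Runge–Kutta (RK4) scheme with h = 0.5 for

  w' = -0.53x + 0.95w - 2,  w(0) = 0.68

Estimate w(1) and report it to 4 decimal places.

-1.9520

RK4: k1 = f(x_n, w_n); k2 = f(x_n + h/2, w_n + (h/2)·k1); k3 = f(x_n + h/2, w_n + (h/2)·k2); k4 = f(x_n + h, w_n + h·k3); w_{n+1} = w_n + (h/6)·(k1 + 2k2 + 2k3 + k4).
x=0.000000, w=0.680000:
  k1 = f(0.000000, 0.680000) = -1.354000
  k2 = f(0.250000, 0.341500) = -1.808075
  k3 = f(0.250000, 0.227981) = -1.915918
  k4 = f(0.500000, -0.277959) = -2.529061
  w ← 0.680000 + (0.5/6)·(k1 + 2k2 + 2k3 + k4) = -0.264254
x=0.500000, w=-0.264254:
  k1 = f(0.500000, -0.264254) = -2.516041
  k2 = f(0.750000, -0.893264) = -3.246101
  k3 = f(0.750000, -1.075779) = -3.419490
  k4 = f(1.000000, -1.973999) = -4.405299
  w ← -0.264254 + (0.5/6)·(k1 + 2k2 + 2k3 + k4) = -1.951964
w(1) ≈ -1.9520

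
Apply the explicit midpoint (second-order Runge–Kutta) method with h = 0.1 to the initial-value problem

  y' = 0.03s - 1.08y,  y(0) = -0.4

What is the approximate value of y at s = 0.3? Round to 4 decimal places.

Midpoint: k1 = f(s_n, y_n); k2 = f(s_n + h/2, y_n + (h/2)·k1); y_{n+1} = y_n + h·k2.
s=0.000000, y=-0.400000:
  k1 = f(0.000000, -0.400000) = 0.432000
  k2 = f(0.050000, -0.378400) = 0.410172
  y ← -0.400000 + 0.1·0.410172 = -0.358983
s=0.100000, y=-0.358983:
  k1 = f(0.100000, -0.358983) = 0.390701
  k2 = f(0.150000, -0.339448) = 0.371104
  y ← -0.358983 + 0.1·0.371104 = -0.321872
s=0.200000, y=-0.321872:
  k1 = f(0.200000, -0.321872) = 0.353622
  k2 = f(0.250000, -0.304191) = 0.336027
  y ← -0.321872 + 0.1·0.336027 = -0.288270
y(0.3) ≈ -0.2883

-0.2883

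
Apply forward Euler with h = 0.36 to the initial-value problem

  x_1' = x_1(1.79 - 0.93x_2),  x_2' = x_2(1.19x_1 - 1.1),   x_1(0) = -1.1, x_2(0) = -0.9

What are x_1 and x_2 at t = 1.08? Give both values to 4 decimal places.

-5.8831, -0.0352

Euler on (x_1,x_2): x_1_{n+1} = x_1_n + h·x_1', x_2_{n+1} = x_2_n + h·x_2'.
0.000000: (-1.100000, -0.900000); f=(-2.889700, 2.168100) → (-2.140292, -0.119484)
0.360000: (-2.140292, -0.119484); f=(-4.068952, 0.435752) → (-3.605115, 0.037387)
0.720000: (-3.605115, 0.037387); f=(-6.327807, -0.201517) → (-5.883125, -0.035160)
(x_1(1.08), x_2(1.08)) ≈ (-5.8831, -0.0352)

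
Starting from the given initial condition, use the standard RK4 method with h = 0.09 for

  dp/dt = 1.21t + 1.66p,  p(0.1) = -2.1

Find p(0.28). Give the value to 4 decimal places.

-2.7842

RK4: k1 = f(t_n, p_n); k2 = f(t_n + h/2, p_n + (h/2)·k1); k3 = f(t_n + h/2, p_n + (h/2)·k2); k4 = f(t_n + h, p_n + h·k3); p_{n+1} = p_n + (h/6)·(k1 + 2k2 + 2k3 + k4).
t=0.100000, p=-2.100000:
  k1 = f(0.100000, -2.100000) = -3.365000
  k2 = f(0.145000, -2.251425) = -3.561916
  k3 = f(0.145000, -2.260286) = -3.576625
  k4 = f(0.190000, -2.421896) = -3.790448
  p ← -2.100000 + (0.09/6)·(k1 + 2k2 + 2k3 + k4) = -2.421488
t=0.190000, p=-2.421488:
  k1 = f(0.190000, -2.421488) = -3.789770
  k2 = f(0.235000, -2.592028) = -4.018416
  k3 = f(0.235000, -2.602317) = -4.035496
  k4 = f(0.280000, -2.784683) = -4.283773
  p ← -2.421488 + (0.09/6)·(k1 + 2k2 + 2k3 + k4) = -2.784208
p(0.28) ≈ -2.7842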